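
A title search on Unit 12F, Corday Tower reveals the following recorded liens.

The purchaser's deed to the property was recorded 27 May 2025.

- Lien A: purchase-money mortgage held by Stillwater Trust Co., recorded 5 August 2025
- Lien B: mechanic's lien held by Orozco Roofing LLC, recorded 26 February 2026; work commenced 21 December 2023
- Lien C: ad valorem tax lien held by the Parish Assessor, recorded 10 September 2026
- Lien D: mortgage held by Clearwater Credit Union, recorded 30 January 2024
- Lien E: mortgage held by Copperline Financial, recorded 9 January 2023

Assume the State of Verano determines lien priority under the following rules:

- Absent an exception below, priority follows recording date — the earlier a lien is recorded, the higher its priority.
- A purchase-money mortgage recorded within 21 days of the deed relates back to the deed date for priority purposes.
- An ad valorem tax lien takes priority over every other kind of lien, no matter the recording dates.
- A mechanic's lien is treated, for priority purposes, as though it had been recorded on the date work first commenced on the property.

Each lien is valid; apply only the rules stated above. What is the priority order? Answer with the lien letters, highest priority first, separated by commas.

C, E, B, D, A

Adjusting effective dates: A was recorded 70 days after the deed, outside the 21-day window, so it keeps its recording date; B relates back to 21 December 2023 (work commenced).
C is an ad valorem tax lien and takes priority over every other lien.
Among the remaining liens, by effective date: E (9 January 2023), B (21 December 2023), D (30 January 2024), A (5 August 2025).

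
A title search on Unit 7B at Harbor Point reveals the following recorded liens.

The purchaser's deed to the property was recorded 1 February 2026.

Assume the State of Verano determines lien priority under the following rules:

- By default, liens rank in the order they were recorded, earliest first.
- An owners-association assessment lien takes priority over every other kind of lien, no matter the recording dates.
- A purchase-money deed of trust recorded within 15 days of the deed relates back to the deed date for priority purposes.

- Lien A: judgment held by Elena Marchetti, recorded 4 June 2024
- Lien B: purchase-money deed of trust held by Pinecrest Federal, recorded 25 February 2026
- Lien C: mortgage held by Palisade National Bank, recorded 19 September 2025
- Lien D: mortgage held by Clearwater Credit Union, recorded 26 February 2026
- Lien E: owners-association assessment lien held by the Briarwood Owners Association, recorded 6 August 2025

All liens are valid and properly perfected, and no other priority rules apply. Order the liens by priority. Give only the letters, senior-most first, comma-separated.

First, effective dates: B was recorded 24 days after the deed, outside the 15-day window, so it keeps its recording date.
E, as an owners-association assessment lien, has superpriority and ranks first.
Among the remaining liens, by effective date: A (4 June 2024), C (19 September 2025), B (25 February 2026), D (26 February 2026).

E, A, C, B, D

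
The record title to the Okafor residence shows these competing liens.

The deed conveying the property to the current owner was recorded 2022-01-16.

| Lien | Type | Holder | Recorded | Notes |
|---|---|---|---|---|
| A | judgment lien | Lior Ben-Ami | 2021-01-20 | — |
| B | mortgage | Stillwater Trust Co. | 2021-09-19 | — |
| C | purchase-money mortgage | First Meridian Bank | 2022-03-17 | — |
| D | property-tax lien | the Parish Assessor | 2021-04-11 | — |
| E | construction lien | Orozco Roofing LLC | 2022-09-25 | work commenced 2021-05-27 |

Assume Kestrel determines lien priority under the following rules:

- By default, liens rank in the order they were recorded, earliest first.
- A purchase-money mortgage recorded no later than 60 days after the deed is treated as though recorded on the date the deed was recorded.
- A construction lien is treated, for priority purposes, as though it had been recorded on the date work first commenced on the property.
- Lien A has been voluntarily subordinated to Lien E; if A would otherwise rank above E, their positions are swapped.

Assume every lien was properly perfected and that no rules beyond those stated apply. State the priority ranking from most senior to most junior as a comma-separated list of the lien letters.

E, D, A, B, C

Adjusting effective dates: C relates back to the deed date 2022-01-16; E's effective date is 2021-05-27, when work began.
Ordering by effective date: A (2021-01-20), D (2021-04-11), E (2021-05-27), B (2021-09-19), C (2022-01-16).
A is senior to E before the subordination, so the two trade places.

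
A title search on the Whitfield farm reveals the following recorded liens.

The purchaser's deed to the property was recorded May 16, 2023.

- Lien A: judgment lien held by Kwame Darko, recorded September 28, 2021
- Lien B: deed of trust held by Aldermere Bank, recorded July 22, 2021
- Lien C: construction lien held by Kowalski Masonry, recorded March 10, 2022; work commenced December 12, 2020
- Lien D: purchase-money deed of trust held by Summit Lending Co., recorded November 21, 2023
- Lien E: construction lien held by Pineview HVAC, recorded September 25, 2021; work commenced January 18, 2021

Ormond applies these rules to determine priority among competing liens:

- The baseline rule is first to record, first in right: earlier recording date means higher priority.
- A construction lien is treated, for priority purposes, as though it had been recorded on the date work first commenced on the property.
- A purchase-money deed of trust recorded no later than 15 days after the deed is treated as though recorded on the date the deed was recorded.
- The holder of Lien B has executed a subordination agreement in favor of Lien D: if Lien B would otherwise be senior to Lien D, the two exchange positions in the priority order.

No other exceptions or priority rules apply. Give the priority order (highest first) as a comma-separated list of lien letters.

C, E, D, A, B

First, effective dates: C relates back to December 12, 2020 (work commenced); D was recorded 189 days after the deed — beyond 15 days — so no relation-back applies; E is treated as recorded January 18, 2021, the work-commencement date.
By effective date, earliest first: C (December 12, 2020), E (January 18, 2021), B (July 22, 2021), A (September 28, 2021), D (November 21, 2023).
B would otherwise be senior to D, so under the subordination agreement B and D exchange positions.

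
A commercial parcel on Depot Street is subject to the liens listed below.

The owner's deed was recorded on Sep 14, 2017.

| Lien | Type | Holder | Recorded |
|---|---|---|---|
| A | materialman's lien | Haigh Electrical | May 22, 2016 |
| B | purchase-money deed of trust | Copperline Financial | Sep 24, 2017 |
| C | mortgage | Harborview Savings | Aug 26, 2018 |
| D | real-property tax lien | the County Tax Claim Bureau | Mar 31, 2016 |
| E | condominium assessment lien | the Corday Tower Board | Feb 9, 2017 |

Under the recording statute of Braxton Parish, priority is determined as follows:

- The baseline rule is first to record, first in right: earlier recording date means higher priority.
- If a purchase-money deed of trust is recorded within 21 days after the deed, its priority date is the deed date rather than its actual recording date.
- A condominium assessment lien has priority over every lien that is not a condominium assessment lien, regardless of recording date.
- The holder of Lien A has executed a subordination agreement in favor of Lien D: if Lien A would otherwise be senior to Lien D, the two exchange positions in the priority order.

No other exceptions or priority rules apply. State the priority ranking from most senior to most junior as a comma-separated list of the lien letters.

E, D, A, B, C

First, effective dates: B was recorded within the 21-day window, so its effective date is the deed date Sep 14, 2017.
E is a condominium assessment lien and takes priority over every other lien.
Remaining liens by effective date: D (Mar 31, 2016), A (May 22, 2016), B (Sep 14, 2017), C (Aug 26, 2018).
Since A is not senior to D, the subordination leaves the order unchanged.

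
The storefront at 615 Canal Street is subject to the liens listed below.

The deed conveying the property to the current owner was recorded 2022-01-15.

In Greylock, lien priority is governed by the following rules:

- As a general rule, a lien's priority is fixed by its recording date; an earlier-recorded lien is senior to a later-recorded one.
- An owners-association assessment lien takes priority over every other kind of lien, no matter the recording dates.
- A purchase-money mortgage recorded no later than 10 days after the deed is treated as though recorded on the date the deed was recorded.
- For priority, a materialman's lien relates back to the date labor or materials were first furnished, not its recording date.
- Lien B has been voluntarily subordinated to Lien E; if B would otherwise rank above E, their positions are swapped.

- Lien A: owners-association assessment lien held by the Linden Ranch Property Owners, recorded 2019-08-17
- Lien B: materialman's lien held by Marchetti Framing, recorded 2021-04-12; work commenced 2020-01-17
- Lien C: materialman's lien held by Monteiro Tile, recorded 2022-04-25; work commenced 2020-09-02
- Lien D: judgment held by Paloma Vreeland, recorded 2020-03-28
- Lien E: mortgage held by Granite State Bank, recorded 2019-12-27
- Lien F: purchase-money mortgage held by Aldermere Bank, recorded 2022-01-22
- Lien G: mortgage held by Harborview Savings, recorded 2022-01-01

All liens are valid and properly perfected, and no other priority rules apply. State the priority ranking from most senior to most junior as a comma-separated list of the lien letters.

Effective dates after the stated exceptions: B relates back to 2020-01-17 (work commenced); C's effective date is 2020-09-02, when work began; F was recorded within the 10-day window, so its effective date is the deed date 2022-01-15.
A is an owners-association assessment lien and takes priority over every other lien.
Remaining liens by effective date: E (2019-12-27), B (2020-01-17), D (2020-03-28), C (2020-09-02), G (2022-01-01), F (2022-01-15).
B already ranks below E; the subordination has no effect.

A, E, B, D, C, G, F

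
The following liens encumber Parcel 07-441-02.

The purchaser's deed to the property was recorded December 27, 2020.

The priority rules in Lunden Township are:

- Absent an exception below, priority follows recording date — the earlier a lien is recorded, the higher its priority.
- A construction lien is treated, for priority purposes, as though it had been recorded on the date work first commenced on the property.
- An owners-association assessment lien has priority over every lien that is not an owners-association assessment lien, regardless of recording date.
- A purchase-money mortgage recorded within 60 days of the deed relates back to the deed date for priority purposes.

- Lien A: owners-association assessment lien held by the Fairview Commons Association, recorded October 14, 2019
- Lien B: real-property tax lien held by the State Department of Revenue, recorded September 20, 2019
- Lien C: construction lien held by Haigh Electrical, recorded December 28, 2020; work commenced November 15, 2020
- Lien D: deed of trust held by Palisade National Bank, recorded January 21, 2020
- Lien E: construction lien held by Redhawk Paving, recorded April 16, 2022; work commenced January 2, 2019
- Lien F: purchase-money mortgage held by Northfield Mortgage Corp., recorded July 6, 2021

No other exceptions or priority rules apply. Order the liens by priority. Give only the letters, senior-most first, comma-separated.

A, E, B, D, C, F

Effective dates: C relates back to November 15, 2020 (work commenced); E relates back to January 2, 2019 (work commenced); F missed the 60-day window (191 days after the deed), so its recording date stands.
A is an owners-association assessment lien, so it outranks all other liens regardless of date.
Ordering the rest by effective date: E (January 2, 2019), B (September 20, 2019), D (January 21, 2020), C (November 15, 2020), F (July 6, 2021).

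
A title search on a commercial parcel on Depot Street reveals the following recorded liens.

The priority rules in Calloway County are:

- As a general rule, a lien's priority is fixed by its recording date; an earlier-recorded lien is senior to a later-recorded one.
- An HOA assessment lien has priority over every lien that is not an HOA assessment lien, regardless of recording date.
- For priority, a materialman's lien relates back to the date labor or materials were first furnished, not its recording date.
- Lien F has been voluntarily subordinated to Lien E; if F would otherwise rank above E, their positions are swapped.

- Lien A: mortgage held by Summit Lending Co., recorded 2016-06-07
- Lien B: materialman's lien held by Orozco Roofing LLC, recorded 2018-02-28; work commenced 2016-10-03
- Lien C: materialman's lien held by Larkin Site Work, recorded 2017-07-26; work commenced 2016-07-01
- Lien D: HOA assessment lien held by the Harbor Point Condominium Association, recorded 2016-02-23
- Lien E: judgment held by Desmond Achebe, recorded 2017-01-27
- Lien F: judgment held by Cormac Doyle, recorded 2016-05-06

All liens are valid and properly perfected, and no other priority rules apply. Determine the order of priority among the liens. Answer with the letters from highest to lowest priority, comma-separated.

D, E, A, C, B, F

Adjusting effective dates: B's effective date is 2016-10-03, when work began; C's effective date is 2016-07-01, when work began.
As an HOA assessment lien, D is senior to every other lien.
Remaining liens by effective date: F (2016-05-06), A (2016-06-07), C (2016-07-01), B (2016-10-03), E (2017-01-27).
The subordination applies — F was senior to E — so F and E swap.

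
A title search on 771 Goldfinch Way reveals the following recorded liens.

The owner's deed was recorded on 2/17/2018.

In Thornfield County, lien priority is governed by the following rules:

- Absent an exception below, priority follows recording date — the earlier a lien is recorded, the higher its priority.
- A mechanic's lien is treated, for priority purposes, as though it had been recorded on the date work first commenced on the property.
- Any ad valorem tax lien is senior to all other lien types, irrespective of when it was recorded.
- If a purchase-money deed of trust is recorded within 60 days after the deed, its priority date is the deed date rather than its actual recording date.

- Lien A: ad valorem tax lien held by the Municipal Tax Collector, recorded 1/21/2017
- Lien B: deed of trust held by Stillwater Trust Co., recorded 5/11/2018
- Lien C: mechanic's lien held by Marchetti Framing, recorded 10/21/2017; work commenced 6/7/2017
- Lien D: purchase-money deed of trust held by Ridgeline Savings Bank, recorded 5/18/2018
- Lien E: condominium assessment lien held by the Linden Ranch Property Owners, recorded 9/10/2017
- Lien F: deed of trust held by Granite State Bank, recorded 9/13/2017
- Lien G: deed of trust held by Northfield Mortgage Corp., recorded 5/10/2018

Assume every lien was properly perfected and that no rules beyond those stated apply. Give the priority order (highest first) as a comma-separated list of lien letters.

Effective dates after the stated exceptions: C relates back to 6/7/2017 (work commenced); D was recorded 90 days after the deed — beyond 60 days — so no relation-back applies.
A, as an ad valorem tax lien, has superpriority and ranks first.
Among the remaining liens, by effective date: C (6/7/2017), E (9/10/2017), F (9/13/2017), G (5/10/2018), B (5/11/2018), D (5/18/2018).

A, C, E, F, G, B, D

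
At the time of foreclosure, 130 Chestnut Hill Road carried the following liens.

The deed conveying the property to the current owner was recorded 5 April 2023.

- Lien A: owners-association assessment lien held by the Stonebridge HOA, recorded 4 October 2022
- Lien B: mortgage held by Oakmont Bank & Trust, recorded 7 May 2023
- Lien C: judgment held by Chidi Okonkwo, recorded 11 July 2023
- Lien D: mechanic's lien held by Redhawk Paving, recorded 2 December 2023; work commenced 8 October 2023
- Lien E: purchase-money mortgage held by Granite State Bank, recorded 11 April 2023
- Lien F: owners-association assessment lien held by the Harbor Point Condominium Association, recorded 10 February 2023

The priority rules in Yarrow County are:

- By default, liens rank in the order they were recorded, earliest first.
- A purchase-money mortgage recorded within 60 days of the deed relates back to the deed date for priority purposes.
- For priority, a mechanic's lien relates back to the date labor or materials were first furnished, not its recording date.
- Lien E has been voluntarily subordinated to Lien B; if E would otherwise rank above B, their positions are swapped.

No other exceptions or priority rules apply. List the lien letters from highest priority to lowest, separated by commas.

Effective dates after the stated exceptions: D is treated as recorded 8 October 2023, the work-commencement date; E relates back to the deed date 5 April 2023.
Sorted by effective date: A (4 October 2022), F (10 February 2023), E (5 April 2023), B (7 May 2023), C (11 July 2023), D (8 October 2023).
E would otherwise be senior to B, so under the subordination agreement E and B exchange positions.

A, F, B, E, C, D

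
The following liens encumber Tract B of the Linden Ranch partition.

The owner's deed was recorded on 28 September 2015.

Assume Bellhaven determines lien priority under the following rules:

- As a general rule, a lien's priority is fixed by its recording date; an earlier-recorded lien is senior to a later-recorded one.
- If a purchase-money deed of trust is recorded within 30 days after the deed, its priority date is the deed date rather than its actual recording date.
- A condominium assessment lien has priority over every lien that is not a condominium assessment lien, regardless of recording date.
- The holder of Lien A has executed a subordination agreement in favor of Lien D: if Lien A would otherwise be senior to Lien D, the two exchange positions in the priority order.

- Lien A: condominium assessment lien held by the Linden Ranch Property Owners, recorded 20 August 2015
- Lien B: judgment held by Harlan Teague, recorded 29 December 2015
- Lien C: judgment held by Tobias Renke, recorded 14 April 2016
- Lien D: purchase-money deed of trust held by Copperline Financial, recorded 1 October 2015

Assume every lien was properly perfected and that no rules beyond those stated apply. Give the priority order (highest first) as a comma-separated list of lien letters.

D, A, B, C

First, effective dates: D was recorded within the 30-day window, so its effective date is the deed date 28 September 2015.
A is a condominium assessment lien and takes priority over every other lien.
Remaining liens by effective date: D (28 September 2015), B (29 December 2015), C (14 April 2016).
The subordination applies — A was senior to D — so A and D swap.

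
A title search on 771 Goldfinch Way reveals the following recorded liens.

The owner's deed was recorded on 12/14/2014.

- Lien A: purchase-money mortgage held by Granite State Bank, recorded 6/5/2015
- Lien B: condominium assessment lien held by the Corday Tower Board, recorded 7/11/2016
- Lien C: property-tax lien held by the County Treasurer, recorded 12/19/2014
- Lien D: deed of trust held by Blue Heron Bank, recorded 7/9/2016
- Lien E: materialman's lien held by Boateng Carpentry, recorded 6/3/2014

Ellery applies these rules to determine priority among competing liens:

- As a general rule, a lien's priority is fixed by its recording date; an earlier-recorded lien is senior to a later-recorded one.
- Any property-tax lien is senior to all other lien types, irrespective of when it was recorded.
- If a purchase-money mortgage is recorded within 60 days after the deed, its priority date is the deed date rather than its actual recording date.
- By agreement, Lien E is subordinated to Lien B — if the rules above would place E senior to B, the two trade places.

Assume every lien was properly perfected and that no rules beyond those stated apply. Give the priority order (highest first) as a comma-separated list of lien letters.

First, effective dates: A was recorded 173 days after the deed — beyond 60 days — so no relation-back applies.
As a property-tax lien, C is senior to every other lien.
Remaining liens by effective date: E (6/3/2014), A (6/5/2015), D (7/9/2016), B (7/11/2016).
E is senior to B before the subordination, so the two trade places.

C, B, A, D, E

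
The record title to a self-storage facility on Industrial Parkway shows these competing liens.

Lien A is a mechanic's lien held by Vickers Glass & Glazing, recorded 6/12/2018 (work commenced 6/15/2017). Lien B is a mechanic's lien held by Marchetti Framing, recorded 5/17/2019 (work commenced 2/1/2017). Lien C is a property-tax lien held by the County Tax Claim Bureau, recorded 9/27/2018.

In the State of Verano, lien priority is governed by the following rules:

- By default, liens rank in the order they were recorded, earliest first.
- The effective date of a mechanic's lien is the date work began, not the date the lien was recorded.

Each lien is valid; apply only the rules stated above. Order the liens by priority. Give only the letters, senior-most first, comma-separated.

Effective dates: A relates back to 6/15/2017 (work commenced); B is treated as recorded 2/1/2017, the work-commencement date.
Ordering by effective date: B (2/1/2017), A (6/15/2017), C (9/27/2018).

B, A, C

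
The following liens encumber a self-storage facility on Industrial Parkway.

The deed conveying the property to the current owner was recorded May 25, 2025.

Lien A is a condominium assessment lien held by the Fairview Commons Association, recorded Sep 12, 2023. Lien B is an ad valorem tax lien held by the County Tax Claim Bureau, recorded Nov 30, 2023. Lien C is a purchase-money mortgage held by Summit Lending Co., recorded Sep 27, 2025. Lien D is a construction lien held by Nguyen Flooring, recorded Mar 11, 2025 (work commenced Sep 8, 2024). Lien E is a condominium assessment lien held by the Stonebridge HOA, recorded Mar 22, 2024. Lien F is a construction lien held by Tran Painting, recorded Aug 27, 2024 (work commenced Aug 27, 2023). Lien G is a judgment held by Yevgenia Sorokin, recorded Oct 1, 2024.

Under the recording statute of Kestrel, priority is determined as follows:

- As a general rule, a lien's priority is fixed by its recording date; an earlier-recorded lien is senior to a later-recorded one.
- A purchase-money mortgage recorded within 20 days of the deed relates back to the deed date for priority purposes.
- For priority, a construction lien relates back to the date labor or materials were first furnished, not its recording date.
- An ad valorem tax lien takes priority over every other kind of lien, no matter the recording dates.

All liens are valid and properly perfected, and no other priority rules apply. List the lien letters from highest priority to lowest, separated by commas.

Effective dates after the stated exceptions: C missed the 20-day window (125 days after the deed), so its recording date stands; D relates back to Sep 8, 2024 (work commenced); F's effective date is Aug 27, 2023, when work began.
B is an ad valorem tax lien and takes priority over every other lien.
Remaining liens by effective date: F (Aug 27, 2023), A (Sep 12, 2023), E (Mar 22, 2024), D (Sep 8, 2024), G (Oct 1, 2024), C (Sep 27, 2025).

B, F, A, E, D, G, C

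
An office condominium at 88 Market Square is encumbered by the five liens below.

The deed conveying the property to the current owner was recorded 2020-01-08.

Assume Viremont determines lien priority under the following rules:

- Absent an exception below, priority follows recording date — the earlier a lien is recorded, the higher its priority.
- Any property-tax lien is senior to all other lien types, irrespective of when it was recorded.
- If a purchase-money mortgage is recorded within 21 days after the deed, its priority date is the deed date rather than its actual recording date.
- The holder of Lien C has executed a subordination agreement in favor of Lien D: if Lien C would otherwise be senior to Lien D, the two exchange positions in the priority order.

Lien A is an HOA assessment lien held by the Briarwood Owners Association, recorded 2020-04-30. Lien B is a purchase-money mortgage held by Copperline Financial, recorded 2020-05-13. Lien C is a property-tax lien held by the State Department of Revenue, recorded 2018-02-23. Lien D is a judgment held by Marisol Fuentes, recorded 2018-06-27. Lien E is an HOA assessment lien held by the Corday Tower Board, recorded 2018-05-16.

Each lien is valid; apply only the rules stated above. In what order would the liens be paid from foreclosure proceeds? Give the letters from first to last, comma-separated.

First, effective dates: B missed the 21-day window (126 days after the deed), so its recording date stands.
C is a property-tax lien, so it outranks all other liens regardless of date.
Among the remaining liens, by effective date: E (2018-05-16), D (2018-06-27), A (2020-04-30), B (2020-05-13).
Because C would otherwise rank above D, the subordination swaps them.

D, E, C, A, B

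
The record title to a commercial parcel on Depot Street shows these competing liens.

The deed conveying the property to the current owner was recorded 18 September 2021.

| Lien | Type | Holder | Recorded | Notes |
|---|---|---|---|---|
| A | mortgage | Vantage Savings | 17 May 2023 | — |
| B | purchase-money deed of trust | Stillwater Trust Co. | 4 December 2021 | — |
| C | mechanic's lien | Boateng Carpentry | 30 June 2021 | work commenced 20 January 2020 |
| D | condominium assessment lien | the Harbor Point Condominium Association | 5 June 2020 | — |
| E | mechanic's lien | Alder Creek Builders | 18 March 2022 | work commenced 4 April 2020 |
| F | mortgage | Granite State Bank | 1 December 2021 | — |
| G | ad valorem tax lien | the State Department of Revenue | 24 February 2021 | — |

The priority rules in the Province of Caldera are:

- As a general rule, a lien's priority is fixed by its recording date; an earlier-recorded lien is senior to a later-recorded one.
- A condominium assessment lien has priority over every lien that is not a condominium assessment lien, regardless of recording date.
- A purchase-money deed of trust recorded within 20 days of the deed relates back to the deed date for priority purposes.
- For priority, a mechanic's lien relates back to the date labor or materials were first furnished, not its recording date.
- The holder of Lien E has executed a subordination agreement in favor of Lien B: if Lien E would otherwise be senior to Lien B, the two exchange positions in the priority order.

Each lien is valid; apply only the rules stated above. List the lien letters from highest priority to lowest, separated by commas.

First, effective dates: B was recorded 77 days after the deed, outside the 20-day window, so it keeps its recording date; C's effective date is 20 January 2020, when work began; E is treated as recorded 4 April 2020, the work-commencement date.
D is a condominium assessment lien and takes priority over every other lien.
Remaining liens by effective date: C (20 January 2020), E (4 April 2020), G (24 February 2021), F (1 December 2021), B (4 December 2021), A (17 May 2023).
The subordination applies — E was senior to B — so E and B swap.

D, C, B, G, F, E, A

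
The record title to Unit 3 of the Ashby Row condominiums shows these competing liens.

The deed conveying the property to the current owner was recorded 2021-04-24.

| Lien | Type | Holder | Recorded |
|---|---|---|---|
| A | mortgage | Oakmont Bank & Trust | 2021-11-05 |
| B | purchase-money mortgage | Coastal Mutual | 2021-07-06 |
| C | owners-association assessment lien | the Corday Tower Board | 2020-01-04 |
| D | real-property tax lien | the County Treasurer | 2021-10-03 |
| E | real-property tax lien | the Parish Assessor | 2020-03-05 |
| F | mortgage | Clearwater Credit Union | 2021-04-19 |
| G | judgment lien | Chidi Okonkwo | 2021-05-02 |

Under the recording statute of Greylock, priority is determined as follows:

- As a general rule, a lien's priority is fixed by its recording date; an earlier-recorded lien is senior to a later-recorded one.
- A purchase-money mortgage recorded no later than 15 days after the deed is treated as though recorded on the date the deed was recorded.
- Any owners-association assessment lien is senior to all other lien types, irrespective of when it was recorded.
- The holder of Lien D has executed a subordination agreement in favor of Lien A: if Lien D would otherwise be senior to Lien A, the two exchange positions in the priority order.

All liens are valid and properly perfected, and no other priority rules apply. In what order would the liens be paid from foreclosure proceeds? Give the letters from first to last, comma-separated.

Effective dates: B was recorded 73 days after the deed — beyond 15 days — so no relation-back applies.
As an owners-association assessment lien, C is senior to every other lien.
The other liens, earliest effective date first: E (2020-03-05), F (2021-04-19), G (2021-05-02), B (2021-07-06), D (2021-10-03), A (2021-11-05).
D is senior to A before the subordination, so the two trade places.

C, E, F, G, B, A, D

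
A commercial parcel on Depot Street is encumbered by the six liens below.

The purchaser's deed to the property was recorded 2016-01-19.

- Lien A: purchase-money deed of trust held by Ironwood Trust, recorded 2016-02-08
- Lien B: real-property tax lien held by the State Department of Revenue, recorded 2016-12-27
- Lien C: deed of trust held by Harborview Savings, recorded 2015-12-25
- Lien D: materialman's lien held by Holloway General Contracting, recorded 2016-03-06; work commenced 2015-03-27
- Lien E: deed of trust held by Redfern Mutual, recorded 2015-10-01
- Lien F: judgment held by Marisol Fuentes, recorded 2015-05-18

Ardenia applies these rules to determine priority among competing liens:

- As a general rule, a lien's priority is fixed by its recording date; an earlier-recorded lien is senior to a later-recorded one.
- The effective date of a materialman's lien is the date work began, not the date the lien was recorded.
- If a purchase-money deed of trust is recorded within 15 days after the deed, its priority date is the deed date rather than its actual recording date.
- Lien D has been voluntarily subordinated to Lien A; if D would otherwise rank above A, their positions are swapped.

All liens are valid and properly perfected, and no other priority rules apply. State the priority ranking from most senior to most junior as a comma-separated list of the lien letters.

A, F, E, C, D, B

Effective dates: A missed the 15-day window (20 days after the deed), so its recording date stands; D's effective date is 2015-03-27, when work began.
Sorted by effective date: D (2015-03-27), F (2015-05-18), E (2015-10-01), C (2015-12-25), A (2016-02-08), B (2016-12-27).
D would otherwise be senior to A, so under the subordination agreement D and A exchange positions.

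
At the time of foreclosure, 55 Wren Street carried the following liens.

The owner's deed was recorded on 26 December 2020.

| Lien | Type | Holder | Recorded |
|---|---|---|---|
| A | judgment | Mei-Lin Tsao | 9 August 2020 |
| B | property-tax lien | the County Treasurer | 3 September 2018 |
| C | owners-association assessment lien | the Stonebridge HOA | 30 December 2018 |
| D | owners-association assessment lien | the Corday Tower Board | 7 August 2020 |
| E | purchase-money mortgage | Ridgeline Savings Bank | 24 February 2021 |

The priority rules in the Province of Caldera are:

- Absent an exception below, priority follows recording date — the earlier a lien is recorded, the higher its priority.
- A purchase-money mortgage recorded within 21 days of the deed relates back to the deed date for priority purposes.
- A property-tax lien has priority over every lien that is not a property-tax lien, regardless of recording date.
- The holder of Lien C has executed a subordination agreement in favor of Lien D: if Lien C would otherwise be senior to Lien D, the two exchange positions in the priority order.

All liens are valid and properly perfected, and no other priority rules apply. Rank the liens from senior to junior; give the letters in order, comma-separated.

Adjusting effective dates: E missed the 21-day window (60 days after the deed), so its recording date stands.
B is a property-tax lien and takes priority over every other lien.
Ordering the rest by effective date: C (30 December 2018), D (7 August 2020), A (9 August 2020), E (24 February 2021).
C is senior to D before the subordination, so the two trade places.

B, D, C, A, E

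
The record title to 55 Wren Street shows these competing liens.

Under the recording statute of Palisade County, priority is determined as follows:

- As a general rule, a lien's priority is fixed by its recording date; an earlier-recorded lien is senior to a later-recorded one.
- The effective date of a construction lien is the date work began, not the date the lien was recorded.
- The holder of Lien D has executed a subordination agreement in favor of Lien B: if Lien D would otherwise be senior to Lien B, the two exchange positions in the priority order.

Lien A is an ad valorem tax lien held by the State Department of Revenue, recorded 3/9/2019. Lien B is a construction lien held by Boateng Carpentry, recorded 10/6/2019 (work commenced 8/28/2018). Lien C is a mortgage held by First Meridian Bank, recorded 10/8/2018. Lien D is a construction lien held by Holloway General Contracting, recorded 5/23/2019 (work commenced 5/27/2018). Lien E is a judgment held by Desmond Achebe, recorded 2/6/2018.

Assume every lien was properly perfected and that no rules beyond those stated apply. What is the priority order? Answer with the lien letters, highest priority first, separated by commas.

First, effective dates: B's effective date is 8/28/2018, when work began; D is treated as recorded 5/27/2018, the work-commencement date.
By effective date, earliest first: E (2/6/2018), D (5/27/2018), B (8/28/2018), C (10/8/2018), A (3/9/2019).
D would otherwise be senior to B, so under the subordination agreement D and B exchange positions.

E, B, D, C, A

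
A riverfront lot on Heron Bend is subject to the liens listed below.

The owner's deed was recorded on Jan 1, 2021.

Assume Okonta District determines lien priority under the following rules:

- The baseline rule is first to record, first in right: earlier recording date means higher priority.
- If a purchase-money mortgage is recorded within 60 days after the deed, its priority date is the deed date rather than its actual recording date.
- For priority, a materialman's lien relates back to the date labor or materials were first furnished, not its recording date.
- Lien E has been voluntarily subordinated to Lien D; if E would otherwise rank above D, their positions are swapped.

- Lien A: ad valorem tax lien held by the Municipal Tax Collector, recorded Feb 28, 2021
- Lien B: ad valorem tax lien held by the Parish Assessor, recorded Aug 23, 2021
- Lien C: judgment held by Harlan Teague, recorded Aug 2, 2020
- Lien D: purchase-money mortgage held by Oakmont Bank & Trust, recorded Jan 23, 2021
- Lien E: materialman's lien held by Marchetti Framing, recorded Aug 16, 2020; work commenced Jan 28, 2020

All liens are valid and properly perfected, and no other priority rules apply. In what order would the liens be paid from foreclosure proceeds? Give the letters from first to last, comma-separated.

First, effective dates: D's effective date is the deed date, Jan 1, 2021; E's effective date is Jan 28, 2020, when work began.
By effective date, earliest first: E (Jan 28, 2020), C (Aug 2, 2020), D (Jan 1, 2021), A (Feb 28, 2021), B (Aug 23, 2021).
E is senior to D before the subordination, so the two trade places.

D, C, E, A, B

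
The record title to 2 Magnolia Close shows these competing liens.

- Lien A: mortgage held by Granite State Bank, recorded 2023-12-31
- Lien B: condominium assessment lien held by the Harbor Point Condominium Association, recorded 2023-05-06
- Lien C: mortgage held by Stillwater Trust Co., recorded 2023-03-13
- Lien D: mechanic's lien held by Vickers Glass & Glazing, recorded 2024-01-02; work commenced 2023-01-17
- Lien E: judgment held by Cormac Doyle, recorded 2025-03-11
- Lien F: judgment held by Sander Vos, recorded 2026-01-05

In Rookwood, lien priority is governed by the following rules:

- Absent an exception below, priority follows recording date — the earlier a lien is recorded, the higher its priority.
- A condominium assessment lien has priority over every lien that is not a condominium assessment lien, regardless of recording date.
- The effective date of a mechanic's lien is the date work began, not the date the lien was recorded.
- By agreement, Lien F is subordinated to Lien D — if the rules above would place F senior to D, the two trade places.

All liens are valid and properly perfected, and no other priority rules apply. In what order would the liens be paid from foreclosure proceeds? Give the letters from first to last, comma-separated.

B, D, C, A, E, F

Adjusting effective dates: D relates back to 2023-01-17 (work commenced).
B is a condominium assessment lien and takes priority over every other lien.
The other liens, earliest effective date first: D (2023-01-17), C (2023-03-13), A (2023-12-31), E (2025-03-11), F (2026-01-05).
Since F is not senior to D, the subordination leaves the order unchanged.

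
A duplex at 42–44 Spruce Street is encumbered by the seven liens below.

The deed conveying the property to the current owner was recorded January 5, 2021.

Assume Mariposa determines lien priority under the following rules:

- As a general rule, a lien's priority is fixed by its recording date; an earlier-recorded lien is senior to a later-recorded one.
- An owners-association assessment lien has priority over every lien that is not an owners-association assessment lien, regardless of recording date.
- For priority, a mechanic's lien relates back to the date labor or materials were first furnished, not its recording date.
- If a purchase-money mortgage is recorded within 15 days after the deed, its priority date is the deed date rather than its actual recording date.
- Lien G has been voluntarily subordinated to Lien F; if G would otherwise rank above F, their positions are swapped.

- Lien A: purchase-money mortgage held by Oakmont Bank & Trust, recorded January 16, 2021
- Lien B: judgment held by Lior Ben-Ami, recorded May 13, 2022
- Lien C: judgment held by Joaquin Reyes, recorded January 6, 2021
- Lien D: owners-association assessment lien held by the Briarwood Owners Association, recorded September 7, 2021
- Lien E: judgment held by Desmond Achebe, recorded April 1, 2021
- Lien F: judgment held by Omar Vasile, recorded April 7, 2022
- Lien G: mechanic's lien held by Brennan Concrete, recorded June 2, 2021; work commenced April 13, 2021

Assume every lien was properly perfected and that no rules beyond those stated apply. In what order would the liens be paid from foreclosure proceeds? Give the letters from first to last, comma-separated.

Effective dates after the stated exceptions: A was recorded within the 15-day window, so its effective date is the deed date January 5, 2021; G's effective date is April 13, 2021, when work began.
As an owners-association assessment lien, D is senior to every other lien.
Ordering the rest by effective date: A (January 5, 2021), C (January 6, 2021), E (April 1, 2021), G (April 13, 2021), F (April 7, 2022), B (May 13, 2022).
The subordination applies — G was senior to F — so G and F swap.

D, A, C, E, F, G, B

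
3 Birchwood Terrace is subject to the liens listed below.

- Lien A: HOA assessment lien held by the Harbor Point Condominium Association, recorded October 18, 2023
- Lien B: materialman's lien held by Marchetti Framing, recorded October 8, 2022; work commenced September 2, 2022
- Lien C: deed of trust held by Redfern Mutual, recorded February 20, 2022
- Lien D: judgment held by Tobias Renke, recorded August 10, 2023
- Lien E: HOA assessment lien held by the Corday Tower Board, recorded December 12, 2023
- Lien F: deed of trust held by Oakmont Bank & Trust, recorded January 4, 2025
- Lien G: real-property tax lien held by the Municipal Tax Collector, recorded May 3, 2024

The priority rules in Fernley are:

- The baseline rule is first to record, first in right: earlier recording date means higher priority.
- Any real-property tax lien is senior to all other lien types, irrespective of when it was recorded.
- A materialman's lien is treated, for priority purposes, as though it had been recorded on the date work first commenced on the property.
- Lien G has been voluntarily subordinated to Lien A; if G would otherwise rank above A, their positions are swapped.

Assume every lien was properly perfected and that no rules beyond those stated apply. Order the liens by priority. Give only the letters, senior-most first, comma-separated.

A, C, B, D, G, E, F

Effective dates after the stated exceptions: B's effective date is September 2, 2022, when work began.
As a real-property tax lien, G is senior to every other lien.
The other liens, earliest effective date first: C (February 20, 2022), B (September 2, 2022), D (August 10, 2023), A (October 18, 2023), E (December 12, 2023), F (January 4, 2025).
G would otherwise be senior to A, so under the subordination agreement G and A exchange positions.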